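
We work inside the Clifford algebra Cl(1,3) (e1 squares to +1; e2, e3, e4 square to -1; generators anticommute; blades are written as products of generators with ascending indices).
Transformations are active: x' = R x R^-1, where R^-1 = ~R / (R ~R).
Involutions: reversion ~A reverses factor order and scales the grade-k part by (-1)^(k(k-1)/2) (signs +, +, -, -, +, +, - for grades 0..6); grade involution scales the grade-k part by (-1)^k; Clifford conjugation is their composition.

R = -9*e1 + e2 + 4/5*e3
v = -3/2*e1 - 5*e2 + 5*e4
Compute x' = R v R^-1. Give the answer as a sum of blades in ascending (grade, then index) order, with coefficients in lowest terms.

~R = -9*e1 + e2 + 4/5*e3, and R ~R = 1984/25, so R^-1 = ~R / (1984/25).
R v = 37/2 + 93/2*e1 e2 + 6/5*e1 e3 - 45*e1 e4 + 4*e2 e3 + 5*e2 e4 + 4*e3 e4
Answer: -5349/1984*e1 + 10845/1984*e2 + 185/496*e3 - 5*e4


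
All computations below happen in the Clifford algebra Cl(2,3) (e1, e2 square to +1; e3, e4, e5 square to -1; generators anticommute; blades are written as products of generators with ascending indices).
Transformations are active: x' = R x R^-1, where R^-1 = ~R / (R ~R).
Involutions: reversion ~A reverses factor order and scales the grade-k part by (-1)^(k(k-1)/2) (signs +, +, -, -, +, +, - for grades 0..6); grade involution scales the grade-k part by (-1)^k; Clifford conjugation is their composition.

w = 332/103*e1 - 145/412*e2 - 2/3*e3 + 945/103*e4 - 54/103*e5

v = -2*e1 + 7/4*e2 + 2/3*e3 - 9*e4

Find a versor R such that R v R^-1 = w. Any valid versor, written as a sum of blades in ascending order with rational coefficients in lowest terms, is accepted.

Take R = v + w = 126/103*e1 + 144/103*e2 + 18/103*e4 - 54/103*e5. Because q(v) = q(w) = -10711/144, conjugation by R sends v exactly to w.
Answer: 126/103*e1 + 144/103*e2 + 18/103*e4 - 54/103*e5


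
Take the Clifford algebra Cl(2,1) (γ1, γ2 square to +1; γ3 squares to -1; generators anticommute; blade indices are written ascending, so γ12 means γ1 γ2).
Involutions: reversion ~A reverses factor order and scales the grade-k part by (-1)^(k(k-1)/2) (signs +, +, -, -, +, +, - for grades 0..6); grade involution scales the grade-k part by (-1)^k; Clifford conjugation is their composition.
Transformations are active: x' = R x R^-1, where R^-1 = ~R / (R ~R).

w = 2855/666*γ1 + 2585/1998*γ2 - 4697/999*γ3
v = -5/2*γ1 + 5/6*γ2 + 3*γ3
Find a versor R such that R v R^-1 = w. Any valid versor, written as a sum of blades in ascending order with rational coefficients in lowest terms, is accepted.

Here q(v) = q(w) = -37/18; the classical choice R = v + w = 595/333*γ1 + 2125/999*γ2 - 1700/999*γ3 then realises v -> w under the sandwich.
Answer: 595/333*γ1 + 2125/999*γ2 - 1700/999*γ3


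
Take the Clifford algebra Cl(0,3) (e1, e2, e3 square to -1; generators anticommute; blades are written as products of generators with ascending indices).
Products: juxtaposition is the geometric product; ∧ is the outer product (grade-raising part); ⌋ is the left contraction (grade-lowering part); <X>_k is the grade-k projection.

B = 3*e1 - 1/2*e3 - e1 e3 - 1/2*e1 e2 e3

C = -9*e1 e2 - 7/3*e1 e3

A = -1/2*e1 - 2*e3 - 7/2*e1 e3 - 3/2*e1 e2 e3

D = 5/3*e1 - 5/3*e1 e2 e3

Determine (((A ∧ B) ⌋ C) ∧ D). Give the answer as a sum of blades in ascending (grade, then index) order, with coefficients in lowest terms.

step 1: 25/4*e1 e3
step 2: 175/12
step 3: 875/36*e1 - 875/36*e1 e2 e3
Answer: 875/36*e1 - 875/36*e1 e2 e3


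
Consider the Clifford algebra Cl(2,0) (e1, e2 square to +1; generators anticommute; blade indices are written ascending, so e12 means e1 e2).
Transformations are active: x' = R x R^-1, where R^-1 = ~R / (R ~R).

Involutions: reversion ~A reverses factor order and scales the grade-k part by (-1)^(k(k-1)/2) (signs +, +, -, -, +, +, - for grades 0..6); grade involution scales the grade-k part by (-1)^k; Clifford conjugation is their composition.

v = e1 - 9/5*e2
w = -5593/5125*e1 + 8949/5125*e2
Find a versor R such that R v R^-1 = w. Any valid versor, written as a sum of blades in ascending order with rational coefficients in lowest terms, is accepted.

A norm check does it: q(v) = q(w) = 106/25, hence R = v + w = -468/5125*e1 - 276/5125*e2 realises the map — parallel part kept, (v - w)/2 negated, v carried to w.
Answer: -468/5125*e1 - 276/5125*e2


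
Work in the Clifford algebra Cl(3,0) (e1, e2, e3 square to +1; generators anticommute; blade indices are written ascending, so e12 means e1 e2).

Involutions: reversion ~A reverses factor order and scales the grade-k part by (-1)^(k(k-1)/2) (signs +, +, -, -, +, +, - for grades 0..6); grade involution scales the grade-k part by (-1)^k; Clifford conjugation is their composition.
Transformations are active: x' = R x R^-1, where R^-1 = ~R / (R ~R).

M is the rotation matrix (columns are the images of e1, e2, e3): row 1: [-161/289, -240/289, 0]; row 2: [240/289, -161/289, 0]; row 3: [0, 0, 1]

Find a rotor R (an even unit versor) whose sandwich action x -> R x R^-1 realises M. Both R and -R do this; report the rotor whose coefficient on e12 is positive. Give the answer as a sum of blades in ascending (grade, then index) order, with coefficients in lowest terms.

Method: write R = a + b12*e12 + b13*e13 + b23*e23 with a^2 + b12^2 + b13^2 + b23^2 = 1 (so R^-1 = ~R). Expanding the columns R e_j ~R gives tr M = 4a^2 - 1 and, from the antisymmetric part, M21 - M12 = -4a*b12, M13 - M31 = 4a*b13, M32 - M23 = -4a*b23.
Here tr M = -33/289, so a^2 = (1 + tr M)/4 = 64/289 and a = ±8/17. Taking a = 8/17: M21 - M12 = 480/289, M13 - M31 = 0, M32 - M23 = 0, giving b12 = -15/17, b13 = 0, b23 = 0, i.e. R = 8/17 - 15/17*e12.
Its e12 coefficient is negative, so report the other preimage -R.
Answer: -8/17 + 15/17*e12. Sheet selection: the two-to-one cover makes ±R indistinguishable at the matrix level (trace -33/289), so uniqueness comes from the required sign on e12.


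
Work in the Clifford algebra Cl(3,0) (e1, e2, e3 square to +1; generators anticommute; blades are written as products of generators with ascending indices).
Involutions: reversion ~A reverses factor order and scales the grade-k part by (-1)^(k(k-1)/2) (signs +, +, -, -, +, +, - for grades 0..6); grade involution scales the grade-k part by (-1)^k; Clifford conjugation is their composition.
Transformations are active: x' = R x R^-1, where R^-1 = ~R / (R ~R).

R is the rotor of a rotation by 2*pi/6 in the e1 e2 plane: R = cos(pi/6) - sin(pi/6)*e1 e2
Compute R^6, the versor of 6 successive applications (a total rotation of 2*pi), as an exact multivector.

Because a rotor carries half the rotation angle, composing 6 copies of this e1 e2-plane rotor multiplies the phase: 6*(pi/6) = pi, hence R^6 = cos(pi) - sin(pi)*e1 e2.
cos(pi) = -1 and sin(pi) = 0, so R^6 = -1. The total rotation 2*pi is 1 full turn, so every vector returns to itself, yet the rotor is -1, on the OTHER sheet of the double cover (an odd number of 2*pi turns).
Answer: -1


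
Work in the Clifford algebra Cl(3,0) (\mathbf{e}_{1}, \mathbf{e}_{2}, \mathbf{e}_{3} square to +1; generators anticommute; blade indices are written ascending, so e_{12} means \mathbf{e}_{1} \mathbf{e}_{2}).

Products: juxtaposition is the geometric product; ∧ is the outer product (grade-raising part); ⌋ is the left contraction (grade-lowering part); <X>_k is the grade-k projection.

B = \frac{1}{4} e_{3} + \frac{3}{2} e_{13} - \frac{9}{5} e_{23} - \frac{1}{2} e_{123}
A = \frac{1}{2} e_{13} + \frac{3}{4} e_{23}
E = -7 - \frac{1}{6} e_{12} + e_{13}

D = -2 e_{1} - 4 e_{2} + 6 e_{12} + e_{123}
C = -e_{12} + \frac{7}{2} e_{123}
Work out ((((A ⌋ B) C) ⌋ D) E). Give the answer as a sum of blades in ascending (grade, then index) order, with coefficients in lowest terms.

step 1: \frac{3}{5} + \frac{3}{8} e_{1} - \frac{1}{4} e_{2}
step 2: -\frac{1}{4} e_{1} - \frac{3}{8} e_{2} - \frac{3}{5} e_{12} + \frac{7}{8} e_{13} + \frac{21}{16} e_{23} + \frac{21}{10} e_{123}
step 3: \frac{7}{2} + \frac{15}{16} e_{1} - \frac{5}{8} e_{2} + \frac{3}{5} e_{3} + \frac{3}{8} e_{13} - \frac{1}{4} e_{23}
step 4: -\frac{199}{8} - \frac{109}{15} e_{1} + \frac{135}{32} e_{2} - \frac{261}{80} e_{3} - \frac{5}{6} e_{12} + \frac{5}{6} e_{13} + \frac{27}{16} e_{23} + \frac{21}{40} e_{123}
Answer: -\frac{199}{8} - \frac{109}{15} e_{1} + \frac{135}{32} e_{2} - \frac{261}{80} e_{3} - \frac{5}{6} e_{12} + \frac{5}{6} e_{13} + \frac{27}{16} e_{23} + \frac{21}{40} e_{123}


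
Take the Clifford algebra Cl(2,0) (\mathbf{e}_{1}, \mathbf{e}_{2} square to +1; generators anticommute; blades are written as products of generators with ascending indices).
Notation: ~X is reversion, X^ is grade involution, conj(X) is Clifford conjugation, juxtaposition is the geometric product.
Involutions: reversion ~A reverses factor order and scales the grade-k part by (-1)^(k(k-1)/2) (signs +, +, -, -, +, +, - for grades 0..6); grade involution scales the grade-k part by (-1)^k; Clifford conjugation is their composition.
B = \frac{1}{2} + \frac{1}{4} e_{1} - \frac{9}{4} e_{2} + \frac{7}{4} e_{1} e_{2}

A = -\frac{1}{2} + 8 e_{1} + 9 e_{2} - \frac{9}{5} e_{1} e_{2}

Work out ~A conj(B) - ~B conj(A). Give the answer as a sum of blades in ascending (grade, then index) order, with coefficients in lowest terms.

first term: \frac{423}{20} + \frac{957}{40} e_{1} - \frac{407}{40} e_{2} + \frac{881}{40} e_{1} e_{2}
second term: \frac{423}{20} + \frac{627}{40} e_{1} - \frac{677}{40} e_{2} - \frac{739}{40} e_{1} e_{2}
Answer: \frac{33}{4} e_{1} + \frac{27}{4} e_{2} + \frac{81}{2} e_{1} e_{2}


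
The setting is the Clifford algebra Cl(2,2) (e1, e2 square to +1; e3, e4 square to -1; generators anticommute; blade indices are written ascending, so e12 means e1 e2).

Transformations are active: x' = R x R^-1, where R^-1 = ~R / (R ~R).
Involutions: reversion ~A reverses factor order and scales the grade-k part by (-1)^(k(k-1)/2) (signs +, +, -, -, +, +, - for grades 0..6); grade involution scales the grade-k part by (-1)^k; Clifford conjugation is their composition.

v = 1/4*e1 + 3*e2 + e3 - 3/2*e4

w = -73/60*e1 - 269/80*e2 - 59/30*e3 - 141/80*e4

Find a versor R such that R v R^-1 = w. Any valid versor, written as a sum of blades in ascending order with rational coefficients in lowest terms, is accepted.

Since q(v) = q(w) = 93/16, the sum R = v + w = -29/30*e1 - 29/80*e2 - 29/30*e3 - 261/80*e4 does the job whenever invertible.
Answer: -29/30*e1 - 29/80*e2 - 29/30*e3 - 261/80*e4


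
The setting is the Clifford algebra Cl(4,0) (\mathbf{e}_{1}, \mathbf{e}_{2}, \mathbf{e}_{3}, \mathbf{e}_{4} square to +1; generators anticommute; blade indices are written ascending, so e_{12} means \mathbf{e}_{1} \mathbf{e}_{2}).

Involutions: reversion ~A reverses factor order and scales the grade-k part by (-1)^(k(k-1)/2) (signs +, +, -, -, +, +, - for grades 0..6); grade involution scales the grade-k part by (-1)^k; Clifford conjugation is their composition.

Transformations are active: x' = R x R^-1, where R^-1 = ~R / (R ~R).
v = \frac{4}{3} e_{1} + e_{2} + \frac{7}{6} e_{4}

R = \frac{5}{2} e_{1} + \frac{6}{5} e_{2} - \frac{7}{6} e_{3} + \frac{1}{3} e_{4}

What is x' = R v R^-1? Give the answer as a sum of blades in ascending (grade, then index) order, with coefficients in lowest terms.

~R = \frac{5}{2} e_{1} + \frac{6}{5} e_{2} - \frac{7}{6} e_{3} + \frac{1}{3} e_{4}, and R ~R = \frac{4123}{450}, so R^-1 = ~R / (\frac{4123}{450}).
R v = \frac{443}{90} + \frac{9}{10} e_{12} + \frac{14}{9} e_{13} + \frac{89}{36} e_{14} + \frac{7}{6} e_{23} + \frac{16}{15} e_{24} - \frac{49}{36} e_{34}
Answer: \frac{16733}{12369} e_{1} + \frac{1193}{4123} e_{2} - \frac{2215}{1767} e_{3} - \frac{6667}{8246} e_{4}


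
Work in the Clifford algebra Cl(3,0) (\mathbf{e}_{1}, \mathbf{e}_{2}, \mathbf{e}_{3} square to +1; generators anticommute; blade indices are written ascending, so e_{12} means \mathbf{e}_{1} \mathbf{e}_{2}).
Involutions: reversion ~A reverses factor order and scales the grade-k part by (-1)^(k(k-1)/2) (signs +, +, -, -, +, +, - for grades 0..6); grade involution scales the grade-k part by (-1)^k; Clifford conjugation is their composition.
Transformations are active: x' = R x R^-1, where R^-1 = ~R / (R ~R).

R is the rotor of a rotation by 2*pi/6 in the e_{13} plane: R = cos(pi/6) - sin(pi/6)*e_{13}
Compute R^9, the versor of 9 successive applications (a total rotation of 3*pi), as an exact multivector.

The rotor phase is half the rotation angle and phases add under composition, so 9 steps in the e_{13} plane accumulate phase 9*(pi/6) = \frac{3 \pi}{2}: R^9 = cos(\frac{3 \pi}{2}) - sin(\frac{3 \pi}{2})*e_{13}.
cos(\frac{3 \pi}{2}) = 0 and sin(\frac{3 \pi}{2}) = -1, so R^9 = e_{13}. The net rotation is 1*pi (after discarding 1 full turn, each of which contributes a factor -1 to the rotor); the rotor keeps the half-angle phase exactly.
Answer: e_{13}


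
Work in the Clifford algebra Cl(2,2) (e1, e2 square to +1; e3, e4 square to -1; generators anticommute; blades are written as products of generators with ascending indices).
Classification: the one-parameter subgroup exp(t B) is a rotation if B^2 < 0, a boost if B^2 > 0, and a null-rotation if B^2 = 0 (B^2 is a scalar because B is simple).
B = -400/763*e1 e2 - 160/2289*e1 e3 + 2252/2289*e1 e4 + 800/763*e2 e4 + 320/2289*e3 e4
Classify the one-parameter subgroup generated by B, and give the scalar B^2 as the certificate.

B^2 term by term: the squares give (-400/763)^2*(e1 e2)^2 + (-160/2289)^2*(e1 e3)^2 + (2252/2289)^2*(e1 e4)^2 + (800/763)^2*(e2 e4)^2 + (320/2289)^2*(e3 e4)^2 = 160000/582169*(-1) + 25600/5239521*(+1) + 5071504/5239521*(+1) + 640000/582169*(+1) + 102400/5239521*(-1) = 16/9 (each basis 2-blade squares to minus the product of its generators' squares); cross terms between blades sharing an index anticommute and cancel; the commuting (index-disjoint) pairs give grade-4 terms 2*c*c'*(blade product), which cancel blade by blade — e1 e2 e3 e4: -256000/1746507 + 256000/1746507 = 0 — confirming B is simple. So B^2 = 16/9.
Answer: boost, certificate B^2 = 16/9. One invariant decides it: the square 16/9 survives every conjugation, and its sign is exactly the classification.


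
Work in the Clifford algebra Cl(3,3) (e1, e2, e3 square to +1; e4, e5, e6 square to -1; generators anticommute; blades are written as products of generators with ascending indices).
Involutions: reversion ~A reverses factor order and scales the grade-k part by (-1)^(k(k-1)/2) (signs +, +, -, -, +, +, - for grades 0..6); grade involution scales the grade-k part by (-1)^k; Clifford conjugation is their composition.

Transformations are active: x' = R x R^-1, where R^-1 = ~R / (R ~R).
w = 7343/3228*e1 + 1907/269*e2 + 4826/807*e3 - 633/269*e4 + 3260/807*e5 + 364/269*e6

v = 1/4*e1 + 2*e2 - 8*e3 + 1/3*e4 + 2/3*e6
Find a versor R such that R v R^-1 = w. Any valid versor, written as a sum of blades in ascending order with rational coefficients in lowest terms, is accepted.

Sketch: the shared square 9721/144 makes R = v + w = 4075/1614*e1 + 2445/269*e2 - 1630/807*e3 - 1630/807*e4 + 3260/807*e5 + 1630/807*e6 the natural versor; its sandwich fixes that direction, negates (v - w)/2, and sends v to w.
Answer: 4075/1614*e1 + 2445/269*e2 - 1630/807*e3 - 1630/807*e4 + 3260/807*e5 + 1630/807*e6


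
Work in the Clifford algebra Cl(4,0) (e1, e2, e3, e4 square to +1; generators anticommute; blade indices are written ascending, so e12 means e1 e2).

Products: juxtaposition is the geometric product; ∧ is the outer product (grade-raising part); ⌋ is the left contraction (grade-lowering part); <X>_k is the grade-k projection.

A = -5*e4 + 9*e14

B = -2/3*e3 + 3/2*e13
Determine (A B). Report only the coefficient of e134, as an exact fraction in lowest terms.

step 1: 61/6*e34 - 3/2*e134
Answer: -3/2


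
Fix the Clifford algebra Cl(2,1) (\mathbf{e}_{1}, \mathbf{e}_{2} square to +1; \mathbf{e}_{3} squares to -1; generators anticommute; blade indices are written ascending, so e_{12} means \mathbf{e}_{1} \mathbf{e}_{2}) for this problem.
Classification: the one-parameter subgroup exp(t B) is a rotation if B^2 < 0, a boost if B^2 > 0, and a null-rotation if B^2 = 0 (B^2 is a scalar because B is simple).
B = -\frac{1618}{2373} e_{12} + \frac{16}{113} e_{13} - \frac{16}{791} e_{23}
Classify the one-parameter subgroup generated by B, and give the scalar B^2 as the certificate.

B^2 term by term: the squares give (-\frac{1618}{2373})^2*(e_{12})^2 + (\frac{16}{113})^2*(e_{13})^2 + (-\frac{16}{791})^2*(e_{23})^2 = \frac{2617924}{5631129}*(-1) + \frac{256}{12769}*(+1) + \frac{256}{625681}*(+1) = -\frac{4}{9} (each basis 2-blade squares to minus the product of its generators' squares); cross terms between blades sharing an index anticommute and cancel. So B^2 = -\frac{4}{9}.
Answer: rotation, certificate B^2 = -\frac{4}{9}. Key observation: B^2 = -\frac{4}{9} is a conjugation invariant, so its sign decides the class regardless of the surface form of B.


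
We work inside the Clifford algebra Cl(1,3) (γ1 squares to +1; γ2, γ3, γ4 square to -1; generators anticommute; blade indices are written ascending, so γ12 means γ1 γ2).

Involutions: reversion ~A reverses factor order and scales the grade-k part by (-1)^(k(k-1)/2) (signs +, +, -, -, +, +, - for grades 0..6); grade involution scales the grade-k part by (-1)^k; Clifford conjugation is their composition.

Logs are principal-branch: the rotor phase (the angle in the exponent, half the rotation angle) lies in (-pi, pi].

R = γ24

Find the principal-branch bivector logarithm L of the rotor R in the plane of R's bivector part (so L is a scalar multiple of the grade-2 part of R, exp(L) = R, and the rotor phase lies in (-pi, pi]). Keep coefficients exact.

The scalar part of R is 0, which pins the rotor phase on the principal branch; dividing the bivector part by the sine of that phase recovers the unit plane, and L is the phase times that plane.
Concretely: cos(phase) = 0 gives phase = ±pi/2, and since phase/sin(phase) is even the sign is immaterial: L = (phase/sin(phase)) * <R>_2 = (pi/2) * <R>_2.
Answer: pi/2*γ24


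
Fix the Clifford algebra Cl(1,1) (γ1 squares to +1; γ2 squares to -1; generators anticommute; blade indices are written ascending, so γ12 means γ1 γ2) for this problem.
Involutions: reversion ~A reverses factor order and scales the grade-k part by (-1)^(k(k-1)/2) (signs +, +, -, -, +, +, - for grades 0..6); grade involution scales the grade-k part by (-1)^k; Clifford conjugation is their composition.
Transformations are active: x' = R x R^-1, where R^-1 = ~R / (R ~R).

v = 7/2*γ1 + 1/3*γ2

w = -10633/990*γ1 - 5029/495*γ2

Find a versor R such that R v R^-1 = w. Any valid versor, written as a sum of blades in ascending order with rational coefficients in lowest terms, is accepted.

Since q(v) = q(w) = 437/36, the sum R = v + w = -3584/495*γ1 - 4864/495*γ2 does the job whenever invertible.
Answer: -3584/495*γ1 - 4864/495*γ2


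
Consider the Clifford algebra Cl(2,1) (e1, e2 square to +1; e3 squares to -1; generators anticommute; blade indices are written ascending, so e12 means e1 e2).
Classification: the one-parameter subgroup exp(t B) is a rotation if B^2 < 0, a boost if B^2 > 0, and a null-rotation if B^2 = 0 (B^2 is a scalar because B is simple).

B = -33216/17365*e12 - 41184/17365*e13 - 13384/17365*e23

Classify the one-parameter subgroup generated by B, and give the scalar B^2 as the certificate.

B^2 term by term: the squares give (-33216/17365)^2*(e12)^2 + (-41184/17365)^2*(e13)^2 + (-13384/17365)^2*(e23)^2 = 1103302656/301543225*(-1) + 1696121856/301543225*(+1) + 179131456/301543225*(+1) = 64/25 (each basis 2-blade squares to minus the product of its generators' squares); cross terms between blades sharing an index anticommute and cancel. So B^2 = 64/25.
Answer: boost, certificate B^2 = 64/25. Key observation: B^2 = 64/25 is a conjugation invariant, so its sign decides the class regardless of the surface form of B.


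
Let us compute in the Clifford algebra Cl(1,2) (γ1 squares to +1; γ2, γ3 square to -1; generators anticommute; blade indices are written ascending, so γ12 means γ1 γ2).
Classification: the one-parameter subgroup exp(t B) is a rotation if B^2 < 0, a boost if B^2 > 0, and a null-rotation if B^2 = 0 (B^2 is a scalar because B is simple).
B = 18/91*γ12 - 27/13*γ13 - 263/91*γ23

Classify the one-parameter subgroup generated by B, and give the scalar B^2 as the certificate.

B^2 term by term: the squares give (18/91)^2*(γ12)^2 + (-27/13)^2*(γ13)^2 + (-263/91)^2*(γ23)^2 = 324/8281*(+1) + 729/169*(+1) + 69169/8281*(-1) = -4 (each basis 2-blade squares to minus the product of its generators' squares); cross terms between blades sharing an index anticommute and cancel. So B^2 = -4.
Answer: rotation, certificate B^2 = -4. The invariant at work: B^2 = -4 is unchanged by conjugation, hence its sign classifies the subgroup whatever basis B is written in.


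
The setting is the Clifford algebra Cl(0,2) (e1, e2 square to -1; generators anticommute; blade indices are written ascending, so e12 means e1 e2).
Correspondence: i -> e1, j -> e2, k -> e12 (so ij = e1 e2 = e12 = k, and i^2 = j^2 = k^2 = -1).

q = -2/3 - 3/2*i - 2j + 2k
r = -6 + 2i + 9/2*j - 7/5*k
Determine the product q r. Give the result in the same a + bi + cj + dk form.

In blades: q = -2/3 - 3/2*e1 - 2*e2 + 2*e12, r = -6 + 2*e1 + 9/2*e2 - 7/5*e12.
Distribute q over r term by term (generator squares from the signature, products reordered to ascending indices): (-2/3)*r = 4 - 4/3*e1 - 3*e2 + 14/15*e12; (-3/2*e1)*r = 3 + 9*e1 - 21/10*e2 - 27/4*e12; (-2*e2)*r = 9 + 14/5*e1 + 12*e2 + 4*e12; (2*e12)*r = 14/5 - 9*e1 + 4*e2 - 12*e12.
Sum: 94/5 + 22/15*e1 + 109/10*e2 - 829/60*e12; translating back through the correspondence:
Answer: 94/5 + 22/15*i + 109/10*j - 829/60*k


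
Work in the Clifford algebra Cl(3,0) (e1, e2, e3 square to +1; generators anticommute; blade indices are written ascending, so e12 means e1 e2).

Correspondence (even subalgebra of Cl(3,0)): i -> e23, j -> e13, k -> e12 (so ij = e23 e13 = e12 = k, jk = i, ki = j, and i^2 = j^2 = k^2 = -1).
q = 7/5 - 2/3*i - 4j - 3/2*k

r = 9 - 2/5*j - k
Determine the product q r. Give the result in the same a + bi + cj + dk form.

In blades: q = 7/5 - 3/2*e12 - 4*e13 - 2/3*e23, r = 9 - e12 - 2/5*e13.
Distribute q over r term by term (generator squares from the signature, products reordered to ascending indices): (7/5)*r = 63/5 - 7/5*e12 - 14/25*e13; (-3/2*e12)*r = -3/2 - 27/2*e12 - 3/5*e23; (-4*e13)*r = -8/5 - 36*e13 + 4*e23; (-2/3*e23)*r = 4/15*e12 - 2/3*e13 - 6*e23.
Sum: 19/2 - 439/30*e12 - 2792/75*e13 - 13/5*e23; translating back through the correspondence:
Answer: 19/2 - 13/5*i - 2792/75*j - 439/30*k


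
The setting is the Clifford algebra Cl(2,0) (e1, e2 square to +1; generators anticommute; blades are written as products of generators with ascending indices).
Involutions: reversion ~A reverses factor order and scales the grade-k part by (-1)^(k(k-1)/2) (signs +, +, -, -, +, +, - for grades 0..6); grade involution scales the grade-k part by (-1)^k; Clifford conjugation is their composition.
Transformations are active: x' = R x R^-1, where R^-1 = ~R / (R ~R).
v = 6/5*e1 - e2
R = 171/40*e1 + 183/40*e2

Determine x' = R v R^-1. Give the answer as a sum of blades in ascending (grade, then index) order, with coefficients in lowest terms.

~R = 171/40*e1 + 183/40*e2, and R ~R = 6273/160, so R^-1 = ~R / (6273/160).
R v = 111/200 - 1953/200*e1 e2
Answer: -18801/17425*e1 + 19682/17425*e2


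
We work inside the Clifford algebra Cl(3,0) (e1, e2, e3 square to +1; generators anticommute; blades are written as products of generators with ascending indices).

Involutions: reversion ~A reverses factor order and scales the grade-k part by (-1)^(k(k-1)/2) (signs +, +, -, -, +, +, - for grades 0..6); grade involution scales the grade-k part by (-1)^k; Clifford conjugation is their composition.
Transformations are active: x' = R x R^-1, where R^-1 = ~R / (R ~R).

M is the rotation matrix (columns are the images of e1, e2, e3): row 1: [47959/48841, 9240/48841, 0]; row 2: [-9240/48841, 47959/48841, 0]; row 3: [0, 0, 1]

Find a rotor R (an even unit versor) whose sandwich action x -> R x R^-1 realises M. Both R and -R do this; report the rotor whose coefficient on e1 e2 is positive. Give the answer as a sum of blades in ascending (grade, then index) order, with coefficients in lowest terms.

Method: write R = a + b12*e1 e2 + b13*e1 e3 + b23*e2 e3 with a^2 + b12^2 + b13^2 + b23^2 = 1 (so R^-1 = ~R). Expanding the columns R e_j ~R gives tr M = 4a^2 - 1 and, from the antisymmetric part, M21 - M12 = -4a*b12, M13 - M31 = 4a*b13, M32 - M23 = -4a*b23.
Here tr M = 144759/48841, so a^2 = (1 + tr M)/4 = 48400/48841 and a = ±220/221. Taking a = 220/221: M21 - M12 = -18480/48841, M13 - M31 = 0, M32 - M23 = 0, giving b12 = 21/221, b13 = 0, b23 = 0, i.e. R = 220/221 + 21/221*e1 e2.
Its e1 e2 coefficient is already positive.
Answer: 220/221 + 21/221*e1 e2. Uniqueness: Spin(3) -> SO(3) maps R and -R to the same rotation of trace 144759/48841; fixing the sign of the e1 e2 coefficient removes the ambiguity.


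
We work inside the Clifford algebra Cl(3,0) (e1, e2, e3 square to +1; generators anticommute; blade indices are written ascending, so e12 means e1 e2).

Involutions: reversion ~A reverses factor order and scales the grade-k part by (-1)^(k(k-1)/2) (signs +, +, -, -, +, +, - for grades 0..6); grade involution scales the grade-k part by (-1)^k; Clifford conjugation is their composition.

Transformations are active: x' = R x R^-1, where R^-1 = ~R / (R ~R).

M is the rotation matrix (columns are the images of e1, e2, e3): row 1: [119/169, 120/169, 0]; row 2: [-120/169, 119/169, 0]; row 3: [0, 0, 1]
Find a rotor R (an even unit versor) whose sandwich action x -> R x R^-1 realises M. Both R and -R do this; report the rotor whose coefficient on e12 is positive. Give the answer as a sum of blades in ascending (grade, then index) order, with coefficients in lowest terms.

Method: write R = a + b12*e12 + b13*e13 + b23*e23 with a^2 + b12^2 + b13^2 + b23^2 = 1 (so R^-1 = ~R). Expanding the columns R e_j ~R gives tr M = 4a^2 - 1 and, from the antisymmetric part, M21 - M12 = -4a*b12, M13 - M31 = 4a*b13, M32 - M23 = -4a*b23.
Here tr M = 407/169, so a^2 = (1 + tr M)/4 = 144/169 and a = ±12/13. Taking a = 12/13: M21 - M12 = -240/169, M13 - M31 = 0, M32 - M23 = 0, giving b12 = 5/13, b13 = 0, b23 = 0, i.e. R = 12/13 + 5/13*e12.
Its e12 coefficient is already positive.
Answer: 12/13 + 5/13*e12. Key observation: the double cover Spin(3) -> SO(3) sends R and -R to the same matrix (trace 407/169 here), so the stated sign of the e12 coefficient is what selects one sheet.


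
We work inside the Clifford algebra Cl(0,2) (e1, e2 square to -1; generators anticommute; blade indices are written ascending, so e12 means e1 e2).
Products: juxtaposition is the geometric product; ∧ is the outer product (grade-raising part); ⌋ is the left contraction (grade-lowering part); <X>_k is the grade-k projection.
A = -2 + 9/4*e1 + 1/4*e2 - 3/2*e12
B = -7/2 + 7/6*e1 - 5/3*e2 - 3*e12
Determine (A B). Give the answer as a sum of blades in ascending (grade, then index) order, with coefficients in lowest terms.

step 1: 7/24 - 323/24*e1 + 179/24*e2 + 173/24*e12
Answer: 7/24 - 323/24*e1 + 179/24*e2 + 173/24*e12


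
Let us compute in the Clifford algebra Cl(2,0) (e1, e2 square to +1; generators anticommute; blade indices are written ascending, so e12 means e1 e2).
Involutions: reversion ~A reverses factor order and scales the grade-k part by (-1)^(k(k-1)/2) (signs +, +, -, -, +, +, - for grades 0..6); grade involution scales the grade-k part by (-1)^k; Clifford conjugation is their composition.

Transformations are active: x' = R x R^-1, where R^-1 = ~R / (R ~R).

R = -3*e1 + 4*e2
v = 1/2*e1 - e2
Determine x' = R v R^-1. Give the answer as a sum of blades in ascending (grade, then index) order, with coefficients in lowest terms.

~R = -3*e1 + 4*e2, and R ~R = 25, so R^-1 = ~R / (25).
R v = -11/2 + e12
Answer: 41/50*e1 - 19/25*e2


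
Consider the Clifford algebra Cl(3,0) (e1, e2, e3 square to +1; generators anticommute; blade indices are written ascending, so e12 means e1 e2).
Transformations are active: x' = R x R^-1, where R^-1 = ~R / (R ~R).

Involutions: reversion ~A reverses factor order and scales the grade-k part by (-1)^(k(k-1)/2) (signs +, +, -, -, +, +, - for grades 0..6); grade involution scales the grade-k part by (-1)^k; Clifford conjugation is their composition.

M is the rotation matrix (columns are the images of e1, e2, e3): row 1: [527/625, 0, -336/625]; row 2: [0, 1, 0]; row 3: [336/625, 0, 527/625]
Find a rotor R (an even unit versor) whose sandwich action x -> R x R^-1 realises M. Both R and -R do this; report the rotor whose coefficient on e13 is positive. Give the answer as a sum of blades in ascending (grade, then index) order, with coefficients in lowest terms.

Method: write R = a + b12*e12 + b13*e13 + b23*e23 with a^2 + b12^2 + b13^2 + b23^2 = 1 (so R^-1 = ~R). Expanding the columns R e_j ~R gives tr M = 4a^2 - 1 and, from the antisymmetric part, M21 - M12 = -4a*b12, M13 - M31 = 4a*b13, M32 - M23 = -4a*b23.
Here tr M = 1679/625, so a^2 = (1 + tr M)/4 = 576/625 and a = ±24/25. Taking a = 24/25: M21 - M12 = 0, M13 - M31 = -672/625, M32 - M23 = 0, giving b12 = 0, b13 = -7/25, b23 = 0, i.e. R = 24/25 - 7/25*e13.
Its e13 coefficient is negative, so report the other preimage -R.
Answer: -24/25 + 7/25*e13. Note: both R and -R realise this M (trace 1679/625); the covering map identifies them, and the e13-coefficient sign is the tie-breaker.


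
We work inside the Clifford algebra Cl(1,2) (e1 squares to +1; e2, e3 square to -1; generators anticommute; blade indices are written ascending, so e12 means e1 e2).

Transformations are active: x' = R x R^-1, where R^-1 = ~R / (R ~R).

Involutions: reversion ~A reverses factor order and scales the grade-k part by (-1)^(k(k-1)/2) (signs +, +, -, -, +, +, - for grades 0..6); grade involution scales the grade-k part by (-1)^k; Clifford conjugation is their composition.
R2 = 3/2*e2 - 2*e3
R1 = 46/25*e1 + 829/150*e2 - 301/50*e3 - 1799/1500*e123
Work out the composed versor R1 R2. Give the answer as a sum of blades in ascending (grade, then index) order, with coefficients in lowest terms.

Distribute over the terms of R2 (each basis-blade product reordered to ascending indices, repeated generators contracted through their squares):
R1 (3/2*e2) = -829/100 + 69/25*e12 - 1799/1000*e13 + 903/100*e23
R1 (-2*e3) = -301/25 - 1799/750*e12 - 92/25*e13 - 829/75*e23
Summing the partial products and collecting blades:
Answer: -2033/100 + 271/750*e12 - 5479/1000*e13 - 607/300*e23


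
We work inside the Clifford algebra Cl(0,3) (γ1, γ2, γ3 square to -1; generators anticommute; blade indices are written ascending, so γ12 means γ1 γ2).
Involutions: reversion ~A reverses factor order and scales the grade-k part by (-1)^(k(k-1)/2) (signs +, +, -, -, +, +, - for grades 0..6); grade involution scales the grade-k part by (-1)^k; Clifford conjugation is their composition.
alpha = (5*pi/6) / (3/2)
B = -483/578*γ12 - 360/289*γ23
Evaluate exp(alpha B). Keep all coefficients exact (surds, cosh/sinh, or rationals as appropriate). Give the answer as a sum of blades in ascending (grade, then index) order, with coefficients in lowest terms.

B^2 term by term: the squares give (-483/578)^2*(γ12)^2 + (-360/289)^2*(γ23)^2 = 233289/334084*(-1) + 129600/83521*(-1) = -9/4 (each basis 2-blade squares to minus the product of its generators' squares); cross terms between blades sharing an index anticommute and cancel. So B^2 = -9/4.
B^2 = -9/4 — since the square is negative, the closed form is circular: l = 3/2, alpha*l = 5*pi/6, so exp(alpha B) = cos(5*pi/6) + (sin(5*pi/6)/(3/2))*B = -sqrt(3)/2 + (1/3)*B.
Answer: -sqrt(3)/2 - 161/578*γ12 - 120/289*γ23


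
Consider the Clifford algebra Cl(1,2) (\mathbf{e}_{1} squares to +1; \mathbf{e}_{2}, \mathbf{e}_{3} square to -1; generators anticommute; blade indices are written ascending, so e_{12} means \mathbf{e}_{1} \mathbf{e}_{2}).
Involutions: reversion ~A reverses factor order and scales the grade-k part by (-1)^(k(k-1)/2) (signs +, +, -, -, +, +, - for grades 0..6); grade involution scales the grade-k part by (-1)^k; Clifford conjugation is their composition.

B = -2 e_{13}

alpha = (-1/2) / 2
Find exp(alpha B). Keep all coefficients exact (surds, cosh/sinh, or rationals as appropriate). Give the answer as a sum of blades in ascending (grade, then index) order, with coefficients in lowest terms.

B^2 = (-2)^2*(e_{13})^2 = 4*(+1) = 4 (a basis 2-blade squares to minus the product of its generators' squares).
B^2 = 4 — the positive square puts this in the hyperbolic regime; l = 2, alpha*l = - \frac{1}{2}, so exp(alpha B) = cosh(- \frac{1}{2}) + (sinh(- \frac{1}{2})/2)*B = \cosh{\left(\frac{1}{2} \right)} + (- \frac{\sinh{\left(\frac{1}{2} \right)}}{2})*B.
Answer: \cosh{\left(\frac{1}{2} \right)} + \sinh{\left(\frac{1}{2} \right)} e_{13}


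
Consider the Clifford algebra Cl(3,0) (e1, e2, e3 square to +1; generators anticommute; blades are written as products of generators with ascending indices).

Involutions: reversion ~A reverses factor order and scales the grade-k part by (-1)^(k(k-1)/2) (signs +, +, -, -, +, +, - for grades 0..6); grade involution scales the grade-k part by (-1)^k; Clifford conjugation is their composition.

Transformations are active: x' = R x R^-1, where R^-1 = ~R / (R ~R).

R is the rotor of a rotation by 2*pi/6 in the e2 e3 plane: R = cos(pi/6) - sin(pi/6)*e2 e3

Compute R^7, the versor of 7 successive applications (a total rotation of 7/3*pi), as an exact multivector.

The rotor phase is half the rotation angle and phases add under composition, so 7 steps in the e2 e3 plane accumulate phase 7*(pi/6) = 7*pi/6: R^7 = cos(7*pi/6) - sin(7*pi/6)*e2 e3.
cos(7*pi/6) = -sqrt(3)/2 and sin(7*pi/6) = -1/2, so R^7 = -sqrt(3)/2 + 1/2*e2 e3. The net rotation is 1/3*pi (after discarding 1 full turn, each of which contributes a factor -1 to the rotor); the rotor keeps the half-angle phase exactly.
Answer: -sqrt(3)/2 + 1/2*e2 e3


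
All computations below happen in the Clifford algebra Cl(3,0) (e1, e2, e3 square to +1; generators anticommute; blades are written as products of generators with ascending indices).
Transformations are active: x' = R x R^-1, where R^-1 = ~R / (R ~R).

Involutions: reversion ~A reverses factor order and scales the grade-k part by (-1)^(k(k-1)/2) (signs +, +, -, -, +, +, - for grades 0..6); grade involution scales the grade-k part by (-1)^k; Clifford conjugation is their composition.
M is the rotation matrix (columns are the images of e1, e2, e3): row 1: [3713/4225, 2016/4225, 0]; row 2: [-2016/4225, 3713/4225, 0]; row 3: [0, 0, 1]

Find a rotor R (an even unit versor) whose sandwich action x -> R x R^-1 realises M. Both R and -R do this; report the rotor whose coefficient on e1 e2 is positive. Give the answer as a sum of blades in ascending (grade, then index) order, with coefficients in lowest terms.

Method: write R = a + b12*e1 e2 + b13*e1 e3 + b23*e2 e3 with a^2 + b12^2 + b13^2 + b23^2 = 1 (so R^-1 = ~R). Expanding the columns R e_j ~R gives tr M = 4a^2 - 1 and, from the antisymmetric part, M21 - M12 = -4a*b12, M13 - M31 = 4a*b13, M32 - M23 = -4a*b23.
Here tr M = 11651/4225, so a^2 = (1 + tr M)/4 = 3969/4225 and a = ±63/65. Taking a = 63/65: M21 - M12 = -4032/4225, M13 - M31 = 0, M32 - M23 = 0, giving b12 = 16/65, b13 = 0, b23 = 0, i.e. R = 63/65 + 16/65*e1 e2.
Its e1 e2 coefficient is already positive.
Answer: 63/65 + 16/65*e1 e2. Note: both R and -R realise this M (trace 11651/4225); the covering map identifies them, and the e1 e2-coefficient sign is the tie-breaker.


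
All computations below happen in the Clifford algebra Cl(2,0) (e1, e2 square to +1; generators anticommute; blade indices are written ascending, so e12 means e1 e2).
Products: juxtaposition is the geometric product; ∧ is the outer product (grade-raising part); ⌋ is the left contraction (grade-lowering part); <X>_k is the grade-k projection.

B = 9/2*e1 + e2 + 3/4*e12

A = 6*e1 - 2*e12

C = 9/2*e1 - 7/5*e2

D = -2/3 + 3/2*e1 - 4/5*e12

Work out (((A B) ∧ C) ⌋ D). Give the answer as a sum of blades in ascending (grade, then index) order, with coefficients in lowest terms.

step 1: 57/2 - 2*e1 + 27/2*e2 + 6*e12
step 2: 513/4*e1 - 399/10*e2 - 1159/20*e12
step 3: 29203/200 - 798/25*e1 - 513/5*e2
Answer: 29203/200 - 798/25*e1 - 513/5*e2


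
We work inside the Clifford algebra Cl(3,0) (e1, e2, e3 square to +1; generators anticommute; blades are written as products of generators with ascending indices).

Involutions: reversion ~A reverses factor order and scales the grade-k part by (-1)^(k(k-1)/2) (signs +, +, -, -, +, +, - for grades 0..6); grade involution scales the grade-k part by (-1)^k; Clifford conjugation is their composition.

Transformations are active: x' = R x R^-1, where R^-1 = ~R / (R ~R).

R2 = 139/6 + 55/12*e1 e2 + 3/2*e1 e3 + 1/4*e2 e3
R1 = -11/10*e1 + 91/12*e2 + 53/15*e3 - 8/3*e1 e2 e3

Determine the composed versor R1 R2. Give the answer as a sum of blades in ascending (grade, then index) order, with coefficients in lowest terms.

Distribute over the terms of R1 (each basis-blade product reordered to ascending indices, repeated generators contracted through their squares):
(-11/10*e1) R2 = -1529/60*e1 - 121/24*e2 - 33/20*e3 - 11/40*e1 e2 e3
(91/12*e2) R2 = -5005/144*e1 + 12649/72*e2 + 91/48*e3 - 91/8*e1 e2 e3
(53/15*e3) R2 = -53/10*e1 - 53/60*e2 + 7367/90*e3 + 583/36*e1 e2 e3
(-8/3*e1 e2 e3) R2 = 2/3*e1 - 4*e2 + 110/9*e3 - 556/9*e1 e2 e3
Summing the partial products and collecting blades:
Answer: -46709/720*e1 + 7459/45*e2 + 67913/720*e3 - 1717/30*e1 e2 e3


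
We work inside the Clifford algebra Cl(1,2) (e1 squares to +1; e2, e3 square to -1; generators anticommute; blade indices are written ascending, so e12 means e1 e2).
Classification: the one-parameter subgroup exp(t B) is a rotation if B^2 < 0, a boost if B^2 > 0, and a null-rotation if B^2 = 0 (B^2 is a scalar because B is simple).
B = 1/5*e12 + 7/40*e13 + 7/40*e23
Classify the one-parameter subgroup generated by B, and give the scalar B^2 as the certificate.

B^2 term by term: the squares give (1/5)^2*(e12)^2 + (7/40)^2*(e13)^2 + (7/40)^2*(e23)^2 = 1/25*(+1) + 49/1600*(+1) + 49/1600*(-1) = 1/25 (each basis 2-blade squares to minus the product of its generators' squares); cross terms between blades sharing an index anticommute and cancel. So B^2 = 1/25.
Answer: boost, certificate B^2 = 1/25. Note: conjugating B changes its blade decomposition but never the scalar B^2 = 1/25, whose sign settles the classification.


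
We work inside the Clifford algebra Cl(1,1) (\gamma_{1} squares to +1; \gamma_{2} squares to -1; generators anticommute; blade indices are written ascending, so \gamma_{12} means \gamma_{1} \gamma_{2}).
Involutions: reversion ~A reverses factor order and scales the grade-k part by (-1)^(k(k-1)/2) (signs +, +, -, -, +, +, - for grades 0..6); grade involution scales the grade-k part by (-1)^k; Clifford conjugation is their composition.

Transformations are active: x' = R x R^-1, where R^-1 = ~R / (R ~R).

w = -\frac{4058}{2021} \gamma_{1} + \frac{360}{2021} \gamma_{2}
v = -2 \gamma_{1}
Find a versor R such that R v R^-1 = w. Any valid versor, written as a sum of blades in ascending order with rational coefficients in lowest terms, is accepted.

Sketch: the shared square 4 makes R = v + w = -\frac{8100}{2021} \gamma_{1} + \frac{360}{2021} \gamma_{2} the natural versor; its sandwich fixes that direction, negates (v - w)/2, and sends v to w.
Answer: -\frac{8100}{2021} \gamma_{1} + \frac{360}{2021} \gamma_{2}


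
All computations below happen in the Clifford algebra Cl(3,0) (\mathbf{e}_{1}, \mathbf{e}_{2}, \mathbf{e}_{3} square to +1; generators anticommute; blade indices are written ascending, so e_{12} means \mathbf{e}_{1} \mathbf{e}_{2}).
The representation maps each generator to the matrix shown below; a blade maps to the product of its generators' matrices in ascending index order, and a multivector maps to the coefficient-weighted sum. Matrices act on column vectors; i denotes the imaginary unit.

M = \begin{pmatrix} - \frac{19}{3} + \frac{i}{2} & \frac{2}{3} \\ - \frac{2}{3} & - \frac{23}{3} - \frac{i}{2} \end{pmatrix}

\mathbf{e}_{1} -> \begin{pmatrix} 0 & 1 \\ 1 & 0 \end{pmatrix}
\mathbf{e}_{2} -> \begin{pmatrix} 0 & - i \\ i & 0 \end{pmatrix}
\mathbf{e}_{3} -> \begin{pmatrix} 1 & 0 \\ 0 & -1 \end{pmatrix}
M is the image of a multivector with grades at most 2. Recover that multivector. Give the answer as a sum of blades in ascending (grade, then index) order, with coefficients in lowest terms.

Method: 1, rho(e_{1}), rho(e_{2}), rho(e_{3}) form a trace-orthogonal basis of the 2x2 complex matrices (tr(X Y) = 2 if X = Y, else 0), so M = m0*1 + m1*rho(e_{1}) + m2*rho(e_{2}) + m3*rho(e_{3}) with m0 = tr(M)/2 = -7, m1 = tr(M rho(e_{1}))/2 = 0, m2 = tr(M rho(e_{2}))/2 = \frac{2 i}{3}, m3 = tr(M rho(e_{3}))/2 = \frac{2}{3} + \frac{i}{2}.
Multiplying table entries, the bivector images are rho(e_{12}) = i*rho(e_{3}), rho(e_{13}) = -i*rho(e_{2}), rho(e_{23}) = i*rho(e_{1}); with real blade coefficients the real parts of m0..m3 are the coefficients of 1, e_{1}, e_{2}, e_{3} and the imaginary parts give the bivectors (e_{23}: Im m1, e_{13}: -Im m2, e_{12}: Im m3).
Answer: -7 + \frac{2}{3} e_{3} + \frac{1}{2} e_{12} - \frac{2}{3} e_{13}
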